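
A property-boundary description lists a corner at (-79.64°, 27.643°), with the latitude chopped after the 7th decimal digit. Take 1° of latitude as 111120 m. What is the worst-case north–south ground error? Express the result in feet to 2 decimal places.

Truncating at 7 decimal places can drop up to a full unit in the last place, so the latitude may be off by as much as 1e-07°.
Along the meridian that is 1e-07° × 111120 m/° = 0.011112 m.
In feet: 0.011112 m ÷ 0.3048 ≈ 0.036457 ft.

0.04 feet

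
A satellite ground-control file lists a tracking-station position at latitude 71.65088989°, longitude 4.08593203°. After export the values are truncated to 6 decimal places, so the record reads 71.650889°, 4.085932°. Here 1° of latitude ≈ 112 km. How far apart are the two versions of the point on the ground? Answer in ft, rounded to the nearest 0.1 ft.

Δlat = 71.65088989 − 71.650889 = +0.00000089°; Δlon = 4.08593203 − 4.085932 = +0.00000003°.
North–south shift: 0.00000089 × 112000 = 0.09968 m.
E–W at 71.6509°: 0.00000003° × 112000 × cos 71.6509° = 0.00000003 × 112000 × 0.3148 ≈ 0.00105775 m.
Distance: √(0.09968² + 0.00105775²) ≈ 0.0996856 m.
In feet: 0.0996856 m ÷ 0.3048 ≈ 0.32705 ft.

0.3 ft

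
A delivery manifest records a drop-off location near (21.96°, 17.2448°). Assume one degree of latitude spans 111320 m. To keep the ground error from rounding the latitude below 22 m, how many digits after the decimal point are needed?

One degree of latitude covers 111320 m.
N decimal places → at most half a unit in the last place, 0.5 × 10⁻ᴺ° = 111320/2 × 10⁻ᴺ m.
Need 0.5 × 111320 × 10⁻ᴺ ≤ 22 → 10⁻ᴺ ≤ 3.953e-04, so N ≥ 3.40.
At 3 places the error can reach 55.7 m, but 4 places keeps it to 5.57 m.

4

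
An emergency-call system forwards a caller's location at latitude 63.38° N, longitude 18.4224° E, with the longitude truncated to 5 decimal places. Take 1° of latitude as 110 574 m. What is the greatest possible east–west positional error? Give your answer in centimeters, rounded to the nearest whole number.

50 centimeters

Truncating at 5 decimal places can drop up to a full unit in the last place, so the longitude may be off by as much as 1e-05°.
One degree of longitude at 63.38° is 110574 × cos 63.38° ≈ 110574 × 0.4481 = 49545 m.
East–west error: 1e-05° × 49545 m/° ≈ 0.49545 m.
That is 0.49545 m = 49.545 cm.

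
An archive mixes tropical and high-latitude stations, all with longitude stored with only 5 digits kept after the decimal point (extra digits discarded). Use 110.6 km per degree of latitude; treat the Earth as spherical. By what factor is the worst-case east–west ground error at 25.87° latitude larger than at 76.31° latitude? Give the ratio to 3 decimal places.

3.802

Truncating at 5 decimal places can drop up to a full unit in the last place, so the longitude may be off by as much as 1e-05°.
Error at 25.87° = 1e-05° × 110600 × cos 25.87° ≈ 1.106 × 0.8998 = 0.99516 m.
At 76.31°: 1e-05° × 110600 × cos 76.31° = 1e-05 × 110600 × 0.2367 ≈ 0.26176 m.
The ratio reduces to cos 25.87° / cos 76.31° = 0.8998/0.2367 ≈ 3.8019.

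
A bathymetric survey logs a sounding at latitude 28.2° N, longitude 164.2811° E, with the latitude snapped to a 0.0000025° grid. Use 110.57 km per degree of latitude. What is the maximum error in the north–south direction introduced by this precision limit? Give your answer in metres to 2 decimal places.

0.14 metres

With a 0.0000025° grid the true value lies within half a step, ±0.0000025°/2 = ±1.25e-06°, of the stored one.
So the N–S error is at most 1.25e-06 × 110570 = 0.138212 m.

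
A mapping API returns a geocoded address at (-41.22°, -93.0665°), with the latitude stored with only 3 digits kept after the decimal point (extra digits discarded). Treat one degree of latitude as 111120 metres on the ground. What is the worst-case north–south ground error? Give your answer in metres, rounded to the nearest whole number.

111 metres

Truncating at 3 decimal places can drop up to a full unit in the last place, so the latitude may be off by as much as 0.001°.
So the N–S error is at most 0.001 × 111120 = 111.12 m.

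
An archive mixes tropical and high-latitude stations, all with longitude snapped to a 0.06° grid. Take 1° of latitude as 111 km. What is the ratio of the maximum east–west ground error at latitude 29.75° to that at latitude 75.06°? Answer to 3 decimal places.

With a 0.06° grid the true value lies within half a step, ±0.06°/2 = ±0.03°, of the stored one.
At 29.75°: 0.03° × 111000 × cos 29.75° = 0.03 × 111000 × 0.8682 ≈ 2891.1 m.
Error at 75.06° = 0.03° × 111000 × cos 75.06° ≈ 3330 × 0.2578 = 858.5 m.
Ratio: 2891.1 / 858.5 = cos 29.75° / cos 75.06° ≈ 3.3676.

3.368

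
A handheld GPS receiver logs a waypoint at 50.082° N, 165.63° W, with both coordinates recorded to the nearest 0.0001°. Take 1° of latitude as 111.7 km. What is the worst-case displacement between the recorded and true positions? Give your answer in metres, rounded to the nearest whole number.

7 metres

Rounding to 4 decimal places leaves each coordinate within ±5e-05° of the true value.
N–S: 5e-05° × 111700 m/° = 5.585 m.
East–west component at 50.082°: 5e-05° × 111700 × cos 50.082° ≈ 5e-05 × 71676.8 ≈ 3.58384 m.
The two errors are perpendicular, so the maximum displacement is √(5.585² + 3.58384²) ≈ 6.63597 m.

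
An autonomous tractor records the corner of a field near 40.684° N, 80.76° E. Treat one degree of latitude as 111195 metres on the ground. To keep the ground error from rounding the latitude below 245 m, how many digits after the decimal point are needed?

One degree of latitude covers 111195 m.
With N decimal places the half-ulp bound is 0.5·10⁻ᴺ°, or 0.5·10⁻ᴺ × 111195 m on the ground.
Setting 55597.5 × 10⁻ᴺ ≤ 245 gives 10ᴺ ≥ 226.9, i.e. N ≥ 2.36.
N = 2 would give 556 m (too coarse); N = 3 gives 55.6 m ≤ 245 m.

3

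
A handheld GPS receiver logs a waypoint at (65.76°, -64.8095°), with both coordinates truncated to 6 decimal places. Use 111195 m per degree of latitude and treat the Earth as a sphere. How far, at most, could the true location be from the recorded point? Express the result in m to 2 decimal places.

0.12 m

Truncating at 6 decimal places can drop up to a full unit in the last place, so each coordinate may be off by as much as 1e-06°.
North–south component: 1e-06° × 111195 = 0.111195 m.
East–west component at 65.76°: 1e-06° × 111195 × cos 65.76° ≈ 1e-06 × 45652.2 ≈ 0.0456522 m.
Worst case both components are at the extreme and orthogonal: √(0.111195² + 0.0456522²) ≈ 0.120202 m.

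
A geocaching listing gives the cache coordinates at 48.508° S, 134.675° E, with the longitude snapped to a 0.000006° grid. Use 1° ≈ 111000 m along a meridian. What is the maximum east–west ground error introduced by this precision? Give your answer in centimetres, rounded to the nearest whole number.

22 centimetres

With a 0.000006° grid the true value lies within half a step, ±0.000006°/2 = ±3e-06°, of the stored one.
At latitude 48.508° a degree of longitude spans 111000 m × cos 48.508° = 111000 × 0.6625 ≈ 73539.2 m.
So at most 3e-06° × 73539.2 ≈ 0.220618 m east–west.
That is 0.220618 m = 22.062 cm.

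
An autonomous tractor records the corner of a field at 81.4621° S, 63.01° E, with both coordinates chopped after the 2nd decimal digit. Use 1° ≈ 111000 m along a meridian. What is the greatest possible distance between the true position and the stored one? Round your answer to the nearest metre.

1122 metres

Truncating at 2 decimal places can drop up to a full unit in the last place, so each coordinate may be off by as much as 0.01°.
Latitude error → 0.01 × 111000 = 1110 m along the meridian.
E–W at 81.4621°: 0.01° × 111000 × cos 81.4621° = 0.01 × 111000 × 0.1485 ≈ 164.795 m.
Combining orthogonally: (1110² + 164.795²)^½ ≈ 1122.17 m.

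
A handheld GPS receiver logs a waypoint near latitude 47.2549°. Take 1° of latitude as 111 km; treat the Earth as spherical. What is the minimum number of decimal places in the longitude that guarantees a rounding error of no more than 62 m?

3 decimal places

At 47.2549° one degree of longitude covers 111000 × cos 47.2549° ≈ 111000 × 0.6787 ≈ 75339.9 m.
Rounding to N decimal places gives at most 0.5 × 10⁻ᴺ degrees of error, i.e. 0.5 × 10⁻ᴺ × 75339.9 m.
Setting 37670 × 10⁻ᴺ ≤ 62 gives 10ᴺ ≥ 607.6, i.e. N ≥ 2.78.
N = 2 would give 377 m (too coarse); N = 3 gives 37.7 m ≤ 62 m.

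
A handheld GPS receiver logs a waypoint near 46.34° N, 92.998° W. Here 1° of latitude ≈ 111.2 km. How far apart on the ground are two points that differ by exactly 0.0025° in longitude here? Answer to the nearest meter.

192 meters

At 46.34° a degree of longitude is 111200 × cos 46.34° ≈ 76770 m, so 0.0025° corresponds to 191.925 m.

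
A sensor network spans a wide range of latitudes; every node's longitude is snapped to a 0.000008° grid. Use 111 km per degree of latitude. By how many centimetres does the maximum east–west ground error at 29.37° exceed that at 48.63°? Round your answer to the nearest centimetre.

9 centimetres

With a 0.000008° grid the true value lies within half a step, ±0.000008°/2 = ±4e-06°, of the stored one.
Error at 29.37° = 4e-06° × 111000 × cos 29.37° ≈ 0.444 × 0.8715 = 0.38693 m.
At 48.63°: 4e-06° × 111000 × cos 48.63° = 4e-06 × 111000 × 0.6609 ≈ 0.29345 m.
Difference: 0.38693 − 0.29345 = 0.093485 m.
That is 0.093485 m = 9.3485 cm.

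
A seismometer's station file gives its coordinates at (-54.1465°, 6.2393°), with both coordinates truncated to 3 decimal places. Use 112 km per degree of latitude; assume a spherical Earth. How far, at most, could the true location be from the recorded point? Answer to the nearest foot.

Truncating at 3 decimal places can drop up to a full unit in the last place, so each coordinate may be off by as much as 0.001°.
North–south component: 0.001° × 112000 = 112 m.
E–W at 54.1465°: 0.001° × 112000 × cos 54.1465° = 0.001 × 112000 × 0.5857 ≈ 65.6001 m.
Combining orthogonally: (112² + 65.6001²)^½ ≈ 129.797 m.
Converting: 129.797 m × 3.2808 ft/m ≈ 425.84 ft.

426 feet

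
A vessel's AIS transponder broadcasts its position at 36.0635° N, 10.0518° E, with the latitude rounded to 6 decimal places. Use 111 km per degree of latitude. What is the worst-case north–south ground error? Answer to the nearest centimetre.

Rounding to 6 decimal places leaves the latitude within ±5e-07° of the true value.
So the N–S error is at most 5e-07 × 111000 = 0.0555 m.
That is 0.0555 m = 5.55 cm.

6 centimetres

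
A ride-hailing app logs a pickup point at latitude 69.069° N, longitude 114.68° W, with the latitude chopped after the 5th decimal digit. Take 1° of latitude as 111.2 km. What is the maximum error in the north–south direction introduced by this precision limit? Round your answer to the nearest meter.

Truncating at 5 decimal places can drop up to a full unit in the last place, so the latitude may be off by as much as 1e-05°.
North–south distance: 1e-05° × 111200 m/° = 1.112 m.

1 meters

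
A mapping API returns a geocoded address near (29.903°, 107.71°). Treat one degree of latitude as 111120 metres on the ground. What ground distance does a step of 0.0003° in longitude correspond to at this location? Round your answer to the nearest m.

29 m

0.0003° of longitude at 29.903° is 0.0003 × 111120 × cos 29.903° ≈ 0.0003 × 96326.7 = 28.898 m.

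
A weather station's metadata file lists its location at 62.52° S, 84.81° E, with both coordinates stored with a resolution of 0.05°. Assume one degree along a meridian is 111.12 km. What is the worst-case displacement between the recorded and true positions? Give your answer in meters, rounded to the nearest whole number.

3059 meters

With a 0.05° grid the true value lies within half a step, ±0.05°/2 = ±0.025°, of the stored one.
Latitude error → 0.025 × 111120 = 2778 m along the meridian.
E–W at 62.52°: 0.025° × 111120 × cos 62.52° = 0.025 × 111120 × 0.4614 ≈ 1281.88 m.
Worst case both components are at the extreme and orthogonal: √(2778² + 1281.88²) ≈ 3059.49 m.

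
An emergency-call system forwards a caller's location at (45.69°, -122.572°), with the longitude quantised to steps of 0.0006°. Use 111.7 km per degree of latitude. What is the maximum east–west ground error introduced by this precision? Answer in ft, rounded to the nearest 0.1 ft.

With a 0.0006° grid the true value lies within half a step, ±0.0006°/2 = ±0.0003°, of the stored one.
One degree of longitude at 45.69° is 111700 × cos 45.69° ≈ 111700 × 0.6985 = 78026.9 m.
So at most 0.0003° × 78026.9 ≈ 23.4081 m east–west.
Converting: 23.4081 m × 3.2808 ft/m ≈ 76.798 ft.

76.8 ft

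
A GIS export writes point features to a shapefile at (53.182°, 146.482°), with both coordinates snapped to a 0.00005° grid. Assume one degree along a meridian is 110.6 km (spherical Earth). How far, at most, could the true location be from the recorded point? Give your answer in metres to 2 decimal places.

3.22 metres

With a 0.00005° grid the true value lies within half a step, ±0.00005°/2 = ±2.5e-05°, of the stored one.
North–south component: 2.5e-05° × 110600 = 2.765 m.
E–W at 53.182°: 2.5e-05° × 110600 × cos 53.182° = 2.5e-05 × 110600 × 0.5993 ≈ 1.657 m.
The two errors are perpendicular, so the maximum displacement is √(2.765² + 1.657²) ≈ 3.22349 m.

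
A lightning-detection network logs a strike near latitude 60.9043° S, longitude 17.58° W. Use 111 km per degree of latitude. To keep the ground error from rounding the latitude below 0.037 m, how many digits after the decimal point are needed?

One degree of latitude covers 111000 m.
Rounding to N decimal places gives at most 0.5 × 10⁻ᴺ degrees of error, i.e. 0.5 × 10⁻ᴺ × 111000 m.
Need 0.5 × 111000 × 10⁻ᴺ ≤ 0.037 → 10⁻ᴺ ≤ 6.667e-07, so N ≥ 6.18.
N = 6 would give 0.0555 m (too coarse); N = 7 gives 0.00555 m ≤ 0.037 m.

7 decimal places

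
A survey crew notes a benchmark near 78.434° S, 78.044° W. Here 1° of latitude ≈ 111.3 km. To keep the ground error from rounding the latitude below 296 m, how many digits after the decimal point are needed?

One degree of latitude covers 111300 m.
Rounding to N decimal places gives at most 0.5 × 10⁻ᴺ degrees of error, i.e. 0.5 × 10⁻ᴺ × 111300 m.
Need 0.5 × 111300 × 10⁻ᴺ ≤ 296 → 10⁻ᴺ ≤ 5.319e-03, so N ≥ 2.27.
N = 2 would give 556 m (too coarse); N = 3 gives 55.6 m ≤ 296 m.

3 decimal places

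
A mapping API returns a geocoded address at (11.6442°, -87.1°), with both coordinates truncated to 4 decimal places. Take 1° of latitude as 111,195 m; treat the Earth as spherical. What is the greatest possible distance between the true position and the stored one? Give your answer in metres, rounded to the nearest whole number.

16 metres

Truncating at 4 decimal places can drop up to a full unit in the last place, so each coordinate may be off by as much as 0.0001°.
North–south component: 0.0001° × 111195 = 11.1195 m.
East–west component at 11.6442°: 0.0001° × 111195 × cos 11.6442° ≈ 0.0001 × 108907 ≈ 10.8907 m.
Combining orthogonally: (11.1195² + 10.8907²)^½ ≈ 15.5644 m.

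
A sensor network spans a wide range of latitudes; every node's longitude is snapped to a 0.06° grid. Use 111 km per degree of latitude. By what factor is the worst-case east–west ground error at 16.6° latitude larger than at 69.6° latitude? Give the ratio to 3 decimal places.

With a 0.06° grid the true value lies within half a step, ±0.06°/2 = ±0.03°, of the stored one.
Error at 16.6° = 0.03° × 111000 × cos 16.6° ≈ 3330 × 0.9583 = 3191.2 m.
Error at 69.6° = 0.03° × 111000 × cos 69.6° ≈ 3330 × 0.3486 = 1160.7 m.
Ratio: 3191.2 / 1160.7 = cos 16.6° / cos 69.6° ≈ 2.7493.

2.749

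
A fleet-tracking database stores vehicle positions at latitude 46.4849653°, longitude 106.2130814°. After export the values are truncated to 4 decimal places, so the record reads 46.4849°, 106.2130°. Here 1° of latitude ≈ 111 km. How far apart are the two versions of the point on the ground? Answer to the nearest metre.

The latitude changed by +0.0000653° and the longitude by +0.0000814°.
North–south shift: 0.0000653 × 111000 = 7.2483 m.
E–W at 46.4849°: 0.0000814° × 111000 × cos 46.4849° = 0.0000814 × 111000 × 0.6885 ≈ 6.22129 m.
Combined displacement = (7.2483² + 6.22129²)^½ ≈ 9.55208 m.

10 metres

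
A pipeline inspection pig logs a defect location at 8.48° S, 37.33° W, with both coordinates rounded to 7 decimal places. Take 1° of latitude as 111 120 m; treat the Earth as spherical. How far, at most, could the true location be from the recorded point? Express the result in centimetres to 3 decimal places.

0.781 centimetres

Rounding to 7 decimal places leaves each coordinate within ±5e-08° of the true value.
North–south component: 5e-08° × 111120 = 0.005556 m.
East–west component at 8.48°: 5e-08° × 111120 × cos 8.48° ≈ 5e-08 × 109905 ≈ 0.00549526 m.
Combining orthogonally: (0.005556² + 0.00549526²)^½ ≈ 0.00781454 m.
That is 0.00781454 m = 0.78145 cm.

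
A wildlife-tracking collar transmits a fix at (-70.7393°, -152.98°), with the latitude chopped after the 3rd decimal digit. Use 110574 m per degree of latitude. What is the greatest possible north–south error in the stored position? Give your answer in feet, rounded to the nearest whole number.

363 feet

Truncating at 3 decimal places can drop up to a full unit in the last place, so the latitude may be off by as much as 0.001°.
North–south distance: 0.001° × 110574 m/° = 110.574 m.
Converting: 110.574 m × 3.2808 ft/m ≈ 362.78 ft.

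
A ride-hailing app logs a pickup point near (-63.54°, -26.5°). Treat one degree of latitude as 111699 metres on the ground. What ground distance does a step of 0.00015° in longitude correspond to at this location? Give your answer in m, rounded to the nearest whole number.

7 m

0.00015° of longitude at 63.54° is 0.00015 × 111699 × cos 63.54° ≈ 0.00015 × 49770 = 7.46551 m.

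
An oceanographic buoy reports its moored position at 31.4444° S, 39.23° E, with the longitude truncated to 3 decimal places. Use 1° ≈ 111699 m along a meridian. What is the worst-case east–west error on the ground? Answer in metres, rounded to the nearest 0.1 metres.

95.3 metres

Truncating at 3 decimal places can drop up to a full unit in the last place, so the longitude may be off by as much as 0.001°.
Parallels shrink by cos φ, so at 31.4444° a degree of longitude is 111699 × 0.8531 ≈ 95295.6 m.
East–west error: 0.001° × 95295.6 m/° ≈ 95.2956 m.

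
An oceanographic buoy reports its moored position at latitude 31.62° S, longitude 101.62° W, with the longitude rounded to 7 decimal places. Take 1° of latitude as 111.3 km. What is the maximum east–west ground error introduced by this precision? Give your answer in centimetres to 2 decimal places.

Rounding to 7 decimal places leaves the longitude within ±5e-08° of the true value.
One degree of longitude at 31.62° is 111300 × cos 31.62° ≈ 111300 × 0.8515 = 94776.8 m.
East–west error: 5e-08° × 94776.8 m/° ≈ 0.00473884 m.
That is 0.00473884 m = 0.47388 cm.

0.47 centimetres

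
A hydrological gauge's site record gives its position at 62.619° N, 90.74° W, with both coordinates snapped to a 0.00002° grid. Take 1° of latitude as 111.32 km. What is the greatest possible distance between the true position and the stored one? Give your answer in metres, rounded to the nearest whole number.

With a 0.00002° grid the true value lies within half a step, ±0.00002°/2 = ±1e-05°, of the stored one.
N–S: 1e-05° × 111320 m/° = 1.1132 m.
Longitude error → 1e-05 × 111320 × cos 62.619° = 1e-05 × 111320 × 0.4599 ≈ 0.511967 m.
The two errors are perpendicular, so the maximum displacement is √(1.1132² + 0.511967²) ≈ 1.22529 m.

1 metres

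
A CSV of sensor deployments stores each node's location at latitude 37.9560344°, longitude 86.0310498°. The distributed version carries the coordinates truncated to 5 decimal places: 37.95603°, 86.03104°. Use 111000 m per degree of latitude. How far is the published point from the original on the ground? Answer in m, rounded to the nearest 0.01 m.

0.99 m

The latitude changed by +0.0000044° and the longitude by +0.0000098°.
N–S: 0.0000044° × 111000 m/° = 0.4884 m.
E–W at 37.956°: 0.0000098° × 111000 × cos 37.956° = 0.0000098 × 111000 × 0.7885 ≈ 0.857712 m.
Combined displacement = (0.4884² + 0.857712²)^½ ≈ 0.987018 m.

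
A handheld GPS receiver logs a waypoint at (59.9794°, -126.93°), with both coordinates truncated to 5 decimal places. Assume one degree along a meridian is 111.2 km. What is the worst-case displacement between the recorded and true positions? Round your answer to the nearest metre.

Truncating at 5 decimal places can drop up to a full unit in the last place, so each coordinate may be off by as much as 1e-05°.
N–S: 1e-05° × 111200 m/° = 1.112 m.
East–west component at 59.9794°: 1e-05° × 111200 × cos 59.9794° ≈ 1e-05 × 55634.6 ≈ 0.556346 m.
Worst case both components are at the extreme and orthogonal: √(1.112² + 0.556346²) ≈ 1.24341 m.

1 metres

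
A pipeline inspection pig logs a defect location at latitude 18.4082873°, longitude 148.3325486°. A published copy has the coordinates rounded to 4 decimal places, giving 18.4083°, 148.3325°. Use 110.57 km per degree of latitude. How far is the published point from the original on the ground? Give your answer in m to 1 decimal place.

5.3 m

The latitude changed by -0.0000127° and the longitude by +0.0000486°.
N–S: -0.0000127° × 110570 m/° = -1.40424 m.
E–W at 18.4083°: 0.0000486° × 110570 × cos 18.4083° = 0.0000486 × 110570 × 0.9488 ≈ 5.09873 m.
Combined displacement = (1.40424² + 5.09873²)^½ ≈ 5.28857 m.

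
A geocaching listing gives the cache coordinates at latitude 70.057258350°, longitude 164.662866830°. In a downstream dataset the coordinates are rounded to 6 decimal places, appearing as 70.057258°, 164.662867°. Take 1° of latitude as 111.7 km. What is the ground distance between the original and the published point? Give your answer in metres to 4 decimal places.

0.0396 metres

Δlat = 70.057258350 − 70.057258 = +0.000000350°; Δlon = 164.662866830 − 164.662867 = -0.000000170°.
North–south shift: 0.000000350 × 111700 = 0.039095 m.
E–W at 70.0573°: -0.000000170° × 111700 × cos 70.0573° = -0.000000170 × 111700 × 0.3411 ≈ -0.00647678 m.
Combined displacement = (0.039095² + 0.00647678²)^½ ≈ 0.0396279 m.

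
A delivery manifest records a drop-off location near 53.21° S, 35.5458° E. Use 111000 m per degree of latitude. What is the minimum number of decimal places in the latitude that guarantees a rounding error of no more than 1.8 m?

One degree of latitude covers 111000 m.
Rounding to N decimal places gives at most 0.5 × 10⁻ᴺ degrees of error, i.e. 0.5 × 10⁻ᴺ × 111000 m.
Need 0.5 × 111000 × 10⁻ᴺ ≤ 1.8 → 10⁻ᴺ ≤ 3.243e-05, so N ≥ 4.49.
So 5 decimal places suffice (0.555 m); 4 would allow up to 5.55 m.

5 decimal places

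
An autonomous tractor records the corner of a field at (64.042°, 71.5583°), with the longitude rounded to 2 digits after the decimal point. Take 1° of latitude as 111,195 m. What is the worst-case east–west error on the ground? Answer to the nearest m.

243 m

Rounding to 2 decimal places leaves the longitude within ±0.005° of the true value.
One degree of longitude at 64.042° is 111195 × cos 64.042° ≈ 111195 × 0.4377 = 48671.4 m.
So at most 0.005° × 48671.4 ≈ 243.357 m east–west.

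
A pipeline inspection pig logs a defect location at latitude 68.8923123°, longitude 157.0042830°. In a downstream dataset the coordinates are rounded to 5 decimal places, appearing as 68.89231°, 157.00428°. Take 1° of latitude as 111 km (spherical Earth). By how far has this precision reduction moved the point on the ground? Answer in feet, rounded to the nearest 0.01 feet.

Δlat = 68.8923123 − 68.89231 = +0.0000023°; Δlon = 157.0042830 − 157.00428 = +0.0000030°.
North–south shift: 0.0000023 × 111000 = 0.2553 m.
E–W at 68.8923°: 0.0000030° × 111000 × cos 68.8923° = 0.0000030 × 111000 × 0.3601 ≈ 0.119921 m.
Hypotenuse of the two orthogonal shifts: √(0.2553² + 0.119921²) = 0.282062 m.
Converting: 0.282062 m × 3.2808 ft/m ≈ 0.9254 ft.

0.93 feet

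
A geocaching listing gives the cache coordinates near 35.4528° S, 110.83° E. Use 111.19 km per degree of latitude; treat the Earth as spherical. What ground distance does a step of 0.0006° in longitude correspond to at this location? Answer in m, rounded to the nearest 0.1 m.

54.3 m

At 35.4528° a degree of longitude is 111190 × cos 35.4528° ≈ 90574.7 m, so 0.0006° corresponds to 54.3448 m.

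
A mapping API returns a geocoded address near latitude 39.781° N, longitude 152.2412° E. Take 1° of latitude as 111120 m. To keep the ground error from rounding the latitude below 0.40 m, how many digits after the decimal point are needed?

6 decimal places

One degree of latitude covers 111120 m.
Rounding to N decimal places gives at most 0.5 × 10⁻ᴺ degrees of error, i.e. 0.5 × 10⁻ᴺ × 111120 m.
Need 0.5 × 111120 × 10⁻ᴺ ≤ 0.40 → 10⁻ᴺ ≤ 7.199e-06, so N ≥ 5.14.
N = 5 would give 0.556 m (too coarse); N = 6 gives 0.0556 m ≤ 0.40 m.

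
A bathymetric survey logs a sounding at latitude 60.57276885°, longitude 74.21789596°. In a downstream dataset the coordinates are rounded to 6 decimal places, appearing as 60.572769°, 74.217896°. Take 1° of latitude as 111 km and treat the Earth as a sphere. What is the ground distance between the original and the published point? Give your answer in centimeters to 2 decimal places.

1.68 centimeters

Δlat = 60.57276885 − 60.572769 = -0.00000015°; Δlon = 74.21789596 − 74.217896 = -0.00000004°.
North–south shift: -0.00000015 × 111000 = -0.01665 m.
E–W at 60.5728°: -0.00000004° × 111000 × cos 60.5728° = -0.00000004 × 111000 × 0.4913 ≈ -0.00218145 m.
Combined displacement = (0.01665² + 0.00218145²)^½ ≈ 0.0167923 m.
That is 0.0167923 m = 1.6792 cm.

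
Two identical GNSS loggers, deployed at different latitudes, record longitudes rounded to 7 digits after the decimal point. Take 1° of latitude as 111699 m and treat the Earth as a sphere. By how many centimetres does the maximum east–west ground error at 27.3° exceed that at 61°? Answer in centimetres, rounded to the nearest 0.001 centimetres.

Rounding to 7 decimal places leaves the longitude within ±5e-08° of the true value.
At 27.3°: 5e-08° × 111699 × cos 27.3° = 5e-08 × 111699 × 0.8886 ≈ 0.0049629 m.
Error at 61° = 5e-08° × 111699 × cos 61° ≈ 0.0055849 × 0.4848 = 0.0027076 m.
So the lower-latitude error exceeds the higher by 0.0049629 − 0.0027076 = 0.0022552 m.
That is 0.00225525 m = 0.22552 cm.

0.226 centimetres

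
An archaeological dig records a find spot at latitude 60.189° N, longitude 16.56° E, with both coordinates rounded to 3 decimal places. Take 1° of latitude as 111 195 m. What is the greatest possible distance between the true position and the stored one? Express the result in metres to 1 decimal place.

Rounding to 3 decimal places leaves each coordinate within ±0.0005° of the true value.
North–south component: 0.0005° × 111195 = 55.5975 m.
Longitude error → 0.0005 × 111195 × cos 60.189° = 0.0005 × 111195 × 0.4971 ≈ 27.6398 m.
Worst case both components are at the extreme and orthogonal: √(55.5975² + 27.6398²) ≈ 62.089 m.

62.1 metres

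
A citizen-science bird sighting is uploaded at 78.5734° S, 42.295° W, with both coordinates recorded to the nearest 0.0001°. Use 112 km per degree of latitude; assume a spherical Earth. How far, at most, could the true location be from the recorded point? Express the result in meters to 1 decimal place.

Rounding to 4 decimal places leaves each coordinate within ±5e-05° of the true value.
North–south component: 5e-05° × 112000 = 5.6 m.
East–west component at 78.5734°: 5e-05° × 112000 × cos 78.5734° ≈ 5e-05 × 22188.6 ≈ 1.10943 m.
Combining orthogonally: (5.6² + 1.10943²)^½ ≈ 5.70884 m.

5.7 meters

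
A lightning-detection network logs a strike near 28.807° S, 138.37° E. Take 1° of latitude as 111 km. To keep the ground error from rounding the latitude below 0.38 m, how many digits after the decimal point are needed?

One degree of latitude covers 111000 m.
N decimal places → at most half a unit in the last place, 0.5 × 10⁻ᴺ° = 111000/2 × 10⁻ᴺ m.
Need 0.5 × 111000 × 10⁻ᴺ ≤ 0.38 → 10⁻ᴺ ≤ 6.847e-06, so N ≥ 5.16.
N = 5 would give 0.555 m (too coarse); N = 6 gives 0.0555 m ≤ 0.38 m.

6 decimal places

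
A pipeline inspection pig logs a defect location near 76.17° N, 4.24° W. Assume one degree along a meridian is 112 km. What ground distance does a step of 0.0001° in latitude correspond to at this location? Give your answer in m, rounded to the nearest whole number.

11 m

Along a meridian 0.0001° is 0.0001 × 112000 = 11.2 m.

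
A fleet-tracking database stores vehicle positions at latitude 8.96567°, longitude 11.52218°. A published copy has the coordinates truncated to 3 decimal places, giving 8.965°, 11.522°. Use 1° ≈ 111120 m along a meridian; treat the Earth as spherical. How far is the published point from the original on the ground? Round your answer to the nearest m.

77 m

The latitude changed by +0.00067° and the longitude by +0.00018°.
North–south shift: 0.00067 × 111120 = 74.4504 m.
East–west at this latitude: 0.00018° × 111120 × cos 8.965° ≈ 0.00018 × 109763 = 19.7573 m.
Combined displacement = (74.4504² + 19.7573²)^½ ≈ 77.0273 m.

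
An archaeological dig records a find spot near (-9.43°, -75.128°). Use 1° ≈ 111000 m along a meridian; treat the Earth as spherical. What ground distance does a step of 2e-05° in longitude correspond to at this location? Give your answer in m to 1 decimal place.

2.2 m

One degree of longitude here spans 111000 × cos 9.43° = 111000 × 0.9865 ≈ 109500 m; 2e-05° of that is 2.19 m.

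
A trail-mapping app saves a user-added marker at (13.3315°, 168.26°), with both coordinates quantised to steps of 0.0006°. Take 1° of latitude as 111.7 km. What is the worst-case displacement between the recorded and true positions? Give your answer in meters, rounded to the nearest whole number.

With a 0.0006° grid the true value lies within half a step, ±0.0006°/2 = ±0.0003°, of the stored one.
Latitude error → 0.0003 × 111700 = 33.51 m along the meridian.
Longitude error → 0.0003 × 111700 × cos 13.3315° = 0.0003 × 111700 × 0.9731 ≈ 32.607 m.
Worst case both components are at the extreme and orthogonal: √(33.51² + 32.607²) ≈ 46.7561 m.

47 meters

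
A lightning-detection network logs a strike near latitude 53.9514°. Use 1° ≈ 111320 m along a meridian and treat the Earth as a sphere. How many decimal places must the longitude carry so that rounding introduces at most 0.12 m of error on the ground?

At 53.9514° one degree of longitude covers 111320 × cos 53.9514° ≈ 111320 × 0.5885 ≈ 65508.6 m.
With N decimal places the half-ulp bound is 0.5·10⁻ᴺ°, or 0.5·10⁻ᴺ × 65508.6 m on the ground.
Need 0.5 × 65508.6 × 10⁻ᴺ ≤ 0.12 → 10⁻ᴺ ≤ 3.664e-06, so N ≥ 5.44.
At 5 places the error can reach 0.328 m, but 6 places keeps it to 0.0328 m.

6 decimal places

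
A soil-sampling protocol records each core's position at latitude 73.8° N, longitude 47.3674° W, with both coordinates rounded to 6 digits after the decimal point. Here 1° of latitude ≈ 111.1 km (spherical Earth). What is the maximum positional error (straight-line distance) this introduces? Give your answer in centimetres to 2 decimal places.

5.77 centimetres

Rounding to 6 decimal places leaves each coordinate within ±5e-07° of the true value.
Latitude error → 5e-07 × 111100 = 0.05555 m along the meridian.
E–W at 73.8°: 5e-07° × 111100 × cos 73.8° = 5e-07 × 111100 × 0.2790 ≈ 0.015498 m.
Worst case both components are at the extreme and orthogonal: √(0.05555² + 0.015498²) ≈ 0.0576714 m.
That is 0.0576714 m = 5.7671 cm.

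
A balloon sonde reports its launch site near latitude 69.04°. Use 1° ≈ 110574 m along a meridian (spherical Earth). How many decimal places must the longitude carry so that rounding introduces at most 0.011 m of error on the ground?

At 69.04° one degree of longitude covers 110574 × cos 69.04° ≈ 110574 × 0.3577 ≈ 39554.1 m.
With N decimal places the half-ulp bound is 0.5·10⁻ᴺ°, or 0.5·10⁻ᴺ × 39554.1 m on the ground.
Setting 19777.1 × 10⁻ᴺ ≤ 0.011 gives 10ᴺ ≥ 1.798e+06, i.e. N ≥ 6.25.
So 7 decimal places suffice (0.00198 m); 6 would allow up to 0.0198 m.

7 decimal places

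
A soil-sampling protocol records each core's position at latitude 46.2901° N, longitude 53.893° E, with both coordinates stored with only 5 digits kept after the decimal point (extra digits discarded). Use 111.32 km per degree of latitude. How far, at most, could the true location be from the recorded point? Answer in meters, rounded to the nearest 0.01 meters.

1.35 meters

Truncating at 5 decimal places can drop up to a full unit in the last place, so each coordinate may be off by as much as 1e-05°.
Latitude error → 1e-05 × 111320 = 1.1132 m along the meridian.
Longitude error → 1e-05 × 111320 × cos 46.2901° = 1e-05 × 111320 × 0.6910 ≈ 0.769229 m.
Worst case both components are at the extreme and orthogonal: √(1.1132² + 0.769229²) ≈ 1.35312 m.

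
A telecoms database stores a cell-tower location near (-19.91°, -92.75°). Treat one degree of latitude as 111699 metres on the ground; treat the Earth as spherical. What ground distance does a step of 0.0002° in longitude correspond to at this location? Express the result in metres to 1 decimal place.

One degree of longitude here spans 111699 × cos 19.91° = 111699 × 0.9402 ≈ 105023 m; 0.0002° of that is 21.0045 m.

21.0 metres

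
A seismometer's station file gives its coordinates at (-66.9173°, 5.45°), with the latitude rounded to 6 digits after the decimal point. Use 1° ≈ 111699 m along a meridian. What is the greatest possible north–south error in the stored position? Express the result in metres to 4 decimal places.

0.0558 metres

Rounding to 6 decimal places leaves the latitude within ±5e-07° of the true value.
So the N–S error is at most 5e-07 × 111699 = 0.0558495 m.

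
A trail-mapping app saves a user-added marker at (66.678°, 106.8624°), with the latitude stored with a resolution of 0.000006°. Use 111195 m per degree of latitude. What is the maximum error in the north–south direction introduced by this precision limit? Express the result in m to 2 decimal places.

With a 0.000006° grid the true value lies within half a step, ±0.000006°/2 = ±3e-06°, of the stored one.
Along the meridian that is 3e-06° × 111195 m/° = 0.333585 m.

0.33 m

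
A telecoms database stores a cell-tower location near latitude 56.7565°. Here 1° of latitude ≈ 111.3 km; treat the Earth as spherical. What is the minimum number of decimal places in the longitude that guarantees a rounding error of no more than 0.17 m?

At 56.7565° one degree of longitude covers 111300 × cos 56.7565° ≈ 111300 × 0.5482 ≈ 61014.5 m.
Rounding to N decimal places gives at most 0.5 × 10⁻ᴺ degrees of error, i.e. 0.5 × 10⁻ᴺ × 61014.5 m.
Setting 30507.2 × 10⁻ᴺ ≤ 0.17 gives 10ᴺ ≥ 1.795e+05, i.e. N ≥ 5.25.
N = 5 would give 0.305 m (too coarse); N = 6 gives 0.0305 m ≤ 0.17 m.

6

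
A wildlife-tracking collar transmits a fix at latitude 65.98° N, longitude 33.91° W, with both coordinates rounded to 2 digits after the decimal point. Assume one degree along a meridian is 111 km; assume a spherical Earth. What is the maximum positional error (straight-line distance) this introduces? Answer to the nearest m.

Rounding to 2 decimal places leaves each coordinate within ±0.005° of the true value.
North–south component: 0.005° × 111000 = 555 m.
Longitude error → 0.005 × 111000 × cos 65.98° = 0.005 × 111000 × 0.4071 ≈ 225.916 m.
Combining orthogonally: (555² + 225.916²)^½ ≈ 599.219 m.

599 m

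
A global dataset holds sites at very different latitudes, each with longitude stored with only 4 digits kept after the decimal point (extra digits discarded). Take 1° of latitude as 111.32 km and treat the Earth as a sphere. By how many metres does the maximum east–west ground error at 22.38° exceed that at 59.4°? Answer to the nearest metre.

5 metres

Truncating at 4 decimal places can drop up to a full unit in the last place, so the longitude may be off by as much as 0.0001°.
At 22.38°: 0.0001° × 111320 × cos 22.38° = 0.0001 × 111320 × 0.9247 ≈ 10.294 m.
Error at 59.4° = 0.0001° × 111320 × cos 59.4° ≈ 11.132 × 0.5090 = 5.6666 m.
Difference: 10.294 − 5.6666 = 4.6269 m.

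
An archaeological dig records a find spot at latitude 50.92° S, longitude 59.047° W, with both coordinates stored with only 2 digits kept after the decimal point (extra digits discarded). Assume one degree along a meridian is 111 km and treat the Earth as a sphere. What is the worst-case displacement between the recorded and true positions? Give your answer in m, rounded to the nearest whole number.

Truncating at 2 decimal places can drop up to a full unit in the last place, so each coordinate may be off by as much as 0.01°.
North–south component: 0.01° × 111000 = 1110 m.
East–west component at 50.92°: 0.01° × 111000 × cos 50.92° ≈ 0.01 × 69974.9 ≈ 699.749 m.
Combining orthogonally: (1110² + 699.749²)^½ ≈ 1312.15 m.

1312 m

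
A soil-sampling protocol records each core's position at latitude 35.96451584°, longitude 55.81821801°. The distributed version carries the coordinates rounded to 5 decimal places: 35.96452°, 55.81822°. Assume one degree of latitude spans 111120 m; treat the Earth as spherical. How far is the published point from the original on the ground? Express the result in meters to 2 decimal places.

0.50 meters

Δlat = 35.96451584 − 35.96452 = -0.00000416°; Δlon = 55.81821801 − 55.81822 = -0.00000199°.
North–south shift: -0.00000416 × 111120 = -0.462259 m.
E–W at 35.9645°: -0.00000199° × 111120 × cos 35.9645° = -0.00000199 × 111120 × 0.8094 ≈ -0.178977 m.
Hypotenuse of the two orthogonal shifts: √(0.462259² + 0.178977²) = 0.495698 m.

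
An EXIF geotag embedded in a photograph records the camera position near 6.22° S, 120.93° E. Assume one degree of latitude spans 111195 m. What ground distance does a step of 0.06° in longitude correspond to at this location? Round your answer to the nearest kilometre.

7 kilometres

0.06° of longitude at 6.22° is 0.06 × 111195 × cos 6.22° ≈ 0.06 × 110540 = 6632.43 m.
That is 6632.43 m = 6.6324 km.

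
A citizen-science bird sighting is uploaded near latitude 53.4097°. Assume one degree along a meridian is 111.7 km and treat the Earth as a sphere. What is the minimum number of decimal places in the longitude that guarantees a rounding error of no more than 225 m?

At 53.4097° one degree of longitude covers 111700 × cos 53.4097° ≈ 111700 × 0.5961 ≈ 66583.1 m.
N decimal places → at most half a unit in the last place, 0.5 × 10⁻ᴺ° = 66583.1/2 × 10⁻ᴺ m.
Setting 33291.6 × 10⁻ᴺ ≤ 225 gives 10ᴺ ≥ 148, i.e. N ≥ 2.17.
So 3 decimal places suffice (33.3 m); 2 would allow up to 333 m.

3 decimal places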